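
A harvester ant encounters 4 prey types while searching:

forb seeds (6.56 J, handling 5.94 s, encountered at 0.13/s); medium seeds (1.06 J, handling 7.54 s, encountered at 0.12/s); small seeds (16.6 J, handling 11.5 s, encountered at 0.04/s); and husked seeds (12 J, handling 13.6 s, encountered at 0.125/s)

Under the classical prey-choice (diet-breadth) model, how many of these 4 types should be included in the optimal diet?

Profitabilities (E/h, J/s): small seeds 1.44, forb seeds 1.1, husked seeds 0.882, medium seeds 0.141. Add prey in this order while the next type's profitability exceeds the intake rate on those already taken.
Rate on top 1: 0.4548. forb seeds: 1.1 > 0.4548 → include.
Rate on top 2: 0.6795. husked seeds: 0.882 > 0.6795 → include.
Rate on top 3: 0.7672. medium seeds: 0.141 < 0.7672 → exclude; stop.
Optimal diet: small seeds, forb seeds, husked seeds — 3 of 4 types.

3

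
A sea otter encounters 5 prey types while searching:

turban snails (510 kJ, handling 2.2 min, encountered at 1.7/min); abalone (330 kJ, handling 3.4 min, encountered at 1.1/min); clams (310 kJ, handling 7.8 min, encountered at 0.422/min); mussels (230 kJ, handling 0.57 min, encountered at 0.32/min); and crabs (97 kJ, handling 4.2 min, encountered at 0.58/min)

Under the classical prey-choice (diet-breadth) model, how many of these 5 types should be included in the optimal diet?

Rank by E/h (kJ/min): mussels 404, turban snails 232, abalone 97.1, clams 39.7, crabs 23.1. Include each in turn until the next type's E/h falls below the running intake rate.
Rate on top 1: 62.25. turban snails: 232 > 62.25 → include.
Rate on top 2: 191.1. abalone: 97.1 < 191.1 → exclude; stop.
Optimal diet: mussels, turban snails — 2 of 5 types.

2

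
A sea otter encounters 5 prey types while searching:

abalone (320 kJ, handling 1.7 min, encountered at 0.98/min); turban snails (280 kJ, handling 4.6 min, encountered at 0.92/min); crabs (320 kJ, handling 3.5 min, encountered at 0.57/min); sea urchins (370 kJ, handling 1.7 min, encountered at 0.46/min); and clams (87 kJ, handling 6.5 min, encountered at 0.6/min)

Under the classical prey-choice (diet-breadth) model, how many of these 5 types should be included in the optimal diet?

2

E/h in descending order: sea urchins 218, abalone 188, crabs 91.4, turban snails 60.9, clams 13.4 kJ/min. The optimal diet is the largest prefix of this list for which every included type satisfies E_i/h_i > R on the types above it.
Rate on top 1: 95.51. abalone: 188 > 95.51 → include.
Rate on top 2: 140.3. crabs: 91.4 < 140.3 → exclude; stop.
Optimal diet: sea urchins, abalone — 2 of 5 types.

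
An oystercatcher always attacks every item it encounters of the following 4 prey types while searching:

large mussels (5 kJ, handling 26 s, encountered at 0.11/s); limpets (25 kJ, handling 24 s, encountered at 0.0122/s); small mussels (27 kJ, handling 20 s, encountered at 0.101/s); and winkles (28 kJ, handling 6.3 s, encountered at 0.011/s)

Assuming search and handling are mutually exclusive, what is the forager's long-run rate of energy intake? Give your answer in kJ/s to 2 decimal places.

0.62 kJ/s

R = (0.11×5 + 0.0122×25 + 0.101×27 + 0.011×28) / (1 + 0.11×26 + 0.0122×24 + 0.101×20 + 0.011×6.3) = 3.89/6.242 = 0.6232 kJ/s.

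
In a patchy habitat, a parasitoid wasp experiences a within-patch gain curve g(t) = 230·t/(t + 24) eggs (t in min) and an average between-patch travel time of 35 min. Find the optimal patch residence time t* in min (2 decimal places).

Optimal t* satisfies g'(t*) = g(t*)/(T + t*).
g'(t) = 230·24/(t + 24)². Setting 230·24/(t+24)² = 230t/[(t+24)(35+t)] gives 24(35+t) = t(t+24), so t² = 24×35 = 840.
t* = √840 = 28.98 min.

28.98 min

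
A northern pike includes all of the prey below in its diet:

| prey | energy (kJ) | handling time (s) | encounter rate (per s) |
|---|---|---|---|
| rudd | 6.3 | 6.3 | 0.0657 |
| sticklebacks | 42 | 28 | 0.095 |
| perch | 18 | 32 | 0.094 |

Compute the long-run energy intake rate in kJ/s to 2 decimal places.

0.86 kJ/s

R = (0.0657×6.3 + 0.095×42 + 0.094×18) / (1 + 0.0657×6.3 + 0.095×28 + 0.094×32) = 6.096/7.082 = 0.8608 kJ/s.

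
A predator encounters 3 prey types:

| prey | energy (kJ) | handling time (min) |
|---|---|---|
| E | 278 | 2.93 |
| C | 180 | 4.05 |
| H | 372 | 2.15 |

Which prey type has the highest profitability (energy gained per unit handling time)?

H

Profitability E/h (kJ/min): E = 278/2.93 = 94.9, C = 180/4.05 = 44.4, H = 372/2.15 = 173.
Ranked: H > E > C.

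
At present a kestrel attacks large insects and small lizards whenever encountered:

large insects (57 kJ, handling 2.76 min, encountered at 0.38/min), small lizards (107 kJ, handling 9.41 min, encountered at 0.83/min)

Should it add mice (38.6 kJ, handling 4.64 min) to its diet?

Current rate: (0.38×57 + 0.83×107)/(1 + 0.38×2.76 + 0.83×9.41) = 11.2 kJ/min.
Profitability of mice: 38.6/4.64 = 8.319 kJ/min.
8.319 < 11.2, so adding mice would lower the average — exclude it.

No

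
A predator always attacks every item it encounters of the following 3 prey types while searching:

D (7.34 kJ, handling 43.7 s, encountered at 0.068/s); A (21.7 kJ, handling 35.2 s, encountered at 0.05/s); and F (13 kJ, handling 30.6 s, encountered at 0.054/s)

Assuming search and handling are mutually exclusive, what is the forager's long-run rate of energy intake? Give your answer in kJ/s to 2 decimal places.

Energy encountered per unit search time: 0.068×7.34 + 0.05×21.7 + 0.054×13 = 2.286 kJ/s.
Handling time per unit search time: 0.068×43.7 + 0.05×35.2 + 0.054×30.6 = 6.384.
Rate = 2.286/(1 + 6.384) = 0.3096 kJ/s.

0.31 kJ/s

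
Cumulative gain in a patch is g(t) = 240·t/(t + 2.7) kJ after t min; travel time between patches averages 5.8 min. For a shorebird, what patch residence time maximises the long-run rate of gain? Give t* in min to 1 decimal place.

Optimal t* satisfies g'(t*) = g(t*)/(T + t*).
g'(t) = 240·2.7/(t + 2.7)². Setting 240·2.7/(t+2.7)² = 240t/[(t+2.7)(5.8+t)] gives 2.7(5.8+t) = t(t+2.7), so t² = 2.7×5.8 = 15.66.
t* = √15.66 = 3.957 min.

4.0 min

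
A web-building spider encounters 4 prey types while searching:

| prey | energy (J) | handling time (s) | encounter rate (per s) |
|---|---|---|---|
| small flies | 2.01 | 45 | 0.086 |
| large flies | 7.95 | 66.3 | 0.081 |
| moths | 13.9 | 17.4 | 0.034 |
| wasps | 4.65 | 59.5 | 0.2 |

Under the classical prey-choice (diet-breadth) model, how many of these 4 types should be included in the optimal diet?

1

E/h in descending order: moths 0.799, large flies 0.12, wasps 0.0782, small flies 0.0447 J/s. The optimal diet is the largest prefix of this list for which every included type satisfies E_i/h_i > R on the types above it.
Rate on top 1: 0.2969. large flies: 0.12 < 0.2969 → exclude; stop.
Optimal diet: moths — 1 of 4 types.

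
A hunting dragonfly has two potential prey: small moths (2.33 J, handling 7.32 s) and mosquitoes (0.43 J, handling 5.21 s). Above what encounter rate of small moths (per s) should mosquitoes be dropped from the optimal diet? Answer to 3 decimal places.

Drop mosquitoes once their profitability E₂/h₂ falls below the rate achievable on small moths alone: E₂/h₂ = λE₁/(1 + λh₁).
Solve for λ: λE₁h₂ = E₂(1 + λh₁) → λ(E₁h₂ − E₂h₁) = E₂ → λ = E₂/(E₁h₂ − E₂h₁).
λ = 0.43/(2.33×5.21 − 0.43×7.32) = 0.43/8.992 = 0.04782 per s.

0.048 per s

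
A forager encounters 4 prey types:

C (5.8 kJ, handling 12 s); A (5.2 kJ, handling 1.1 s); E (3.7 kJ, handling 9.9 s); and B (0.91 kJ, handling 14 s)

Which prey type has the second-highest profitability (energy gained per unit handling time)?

Profitability E/h (kJ/s): C = 5.8/12 = 0.483, A = 5.2/1.1 = 4.73, E = 3.7/9.9 = 0.374, B = 0.91/14 = 0.065.
Ranked: A > C > E > B.

C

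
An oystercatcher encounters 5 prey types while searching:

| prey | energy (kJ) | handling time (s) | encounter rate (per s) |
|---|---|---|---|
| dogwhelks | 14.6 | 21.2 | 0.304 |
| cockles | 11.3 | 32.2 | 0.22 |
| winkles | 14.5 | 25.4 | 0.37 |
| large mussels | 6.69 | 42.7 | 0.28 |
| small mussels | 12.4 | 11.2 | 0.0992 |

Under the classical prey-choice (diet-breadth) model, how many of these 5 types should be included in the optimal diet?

Rank by E/h (kJ/s): small mussels 1.11, dogwhelks 0.689, winkles 0.571, cockles 0.351, large mussels 0.157. Include each in turn until the next type's E/h falls below the running intake rate.
Rate on top 1: 0.5827. dogwhelks: 0.689 > 0.5827 → include.
Rate on top 2: 0.6625. winkles: 0.571 < 0.6625 → exclude; stop.
Optimal diet: small mussels, dogwhelks — 2 of 5 types.

2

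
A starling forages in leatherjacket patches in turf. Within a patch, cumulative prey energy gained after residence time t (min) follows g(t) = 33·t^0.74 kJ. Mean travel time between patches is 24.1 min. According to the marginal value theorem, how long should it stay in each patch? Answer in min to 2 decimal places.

Maximise g(t)/(T+t): set derivative to zero → g'(t)(T+t) = g(t).
g'(t) = 0.74·33·t^-0.26. Setting 0.74·33·t^-0.26 = 33·t^0.74/(24.1+t) gives 0.74(24.1+t) = t, so 0.26·t = 0.74×24.1.
t* = 0.74×24.1/0.26 = 68.59 min.

68.59 min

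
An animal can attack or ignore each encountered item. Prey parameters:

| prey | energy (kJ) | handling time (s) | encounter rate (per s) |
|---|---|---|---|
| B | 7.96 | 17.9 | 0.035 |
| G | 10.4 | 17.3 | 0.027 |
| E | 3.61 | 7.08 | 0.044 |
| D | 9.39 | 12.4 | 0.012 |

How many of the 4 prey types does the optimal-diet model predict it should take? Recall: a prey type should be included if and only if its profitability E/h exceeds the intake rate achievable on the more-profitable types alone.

4

E/h in descending order: D 0.757, G 0.601, E 0.51, B 0.445 kJ/s. The optimal diet is the largest prefix of this list for which every included type satisfies E_i/h_i > R on the types above it.
Rate on top 1: 0.09808. G: 0.601 > 0.09808 → include.
Rate on top 2: 0.2435. E: 0.51 > 0.2435 → include.
Rate on top 3: 0.2866. B: 0.445 > 0.2866 → include.
Optimal diet: D, G, E, B — 4 of 4 types.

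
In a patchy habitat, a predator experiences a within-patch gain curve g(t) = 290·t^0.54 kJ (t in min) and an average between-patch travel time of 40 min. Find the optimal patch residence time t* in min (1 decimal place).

47.0 min

Optimal t* satisfies g'(t*) = g(t*)/(T + t*).
g'(t) = 0.54·290·t^-0.46. Setting 0.54·290·t^-0.46 = 290·t^0.54/(40+t) gives 0.54(40+t) = t, so 0.46·t = 0.54×40.
t* = 0.54×40/0.46 = 46.96 min.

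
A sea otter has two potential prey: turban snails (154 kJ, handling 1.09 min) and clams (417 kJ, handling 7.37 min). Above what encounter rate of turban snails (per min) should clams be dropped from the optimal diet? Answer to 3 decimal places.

Drop clams once their profitability E₂/h₂ falls below the rate achievable on turban snails alone: E₂/h₂ = λE₁/(1 + λh₁).
Solve for λ: λE₁h₂ = E₂(1 + λh₁) → λ(E₁h₂ − E₂h₁) = E₂ → λ = E₂/(E₁h₂ − E₂h₁).
λ = 417/(154×7.37 − 417×1.09) = 417/680.5 = 0.6128 per min.

0.613 per min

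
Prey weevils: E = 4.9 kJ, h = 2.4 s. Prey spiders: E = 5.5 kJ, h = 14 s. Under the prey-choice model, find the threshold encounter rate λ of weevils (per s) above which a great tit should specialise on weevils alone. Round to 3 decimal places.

0.099 per s

Drop spiders once their profitability E₂/h₂ falls below the rate achievable on weevils alone: E₂/h₂ = λE₁/(1 + λh₁).
Solve for λ: λE₁h₂ = E₂(1 + λh₁) → λ(E₁h₂ − E₂h₁) = E₂ → λ = E₂/(E₁h₂ − E₂h₁).
λ = 5.5/(4.9×14 − 5.5×2.4) = 5.5/55.4 = 0.09928 per s.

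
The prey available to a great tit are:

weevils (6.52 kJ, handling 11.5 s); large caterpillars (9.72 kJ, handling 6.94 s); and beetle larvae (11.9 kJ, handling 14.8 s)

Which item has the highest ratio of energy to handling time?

In descending order of E/h:
large caterpillars: 9.72/6.94 = 1.4 kJ/s
beetle larvae: 11.9/14.8 = 0.804 kJ/s
weevils: 6.52/11.5 = 0.567 kJ/s

large caterpillars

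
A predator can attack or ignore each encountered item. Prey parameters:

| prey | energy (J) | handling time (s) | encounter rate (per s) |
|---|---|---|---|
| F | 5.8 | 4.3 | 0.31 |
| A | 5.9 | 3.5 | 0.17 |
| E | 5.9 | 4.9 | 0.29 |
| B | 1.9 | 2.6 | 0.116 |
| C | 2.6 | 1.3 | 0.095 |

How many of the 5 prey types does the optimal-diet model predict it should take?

Profitabilities (E/h, J/s): C 2, A 1.69, F 1.35, E 1.2, B 0.731. Add prey in this order while the next type's profitability exceeds the intake rate on those already taken.
Rate on top 1: 0.2198. A: 1.69 > 0.2198 → include.
Rate on top 2: 0.7274. F: 1.35 > 0.7274 → include.
Rate on top 3: 0.9989. E: 1.2 > 0.9989 → include.
Rate on top 4: 1.064. B: 0.731 < 1.064 → exclude; stop.
Optimal diet: C, A, F, E — 4 of 5 types.

4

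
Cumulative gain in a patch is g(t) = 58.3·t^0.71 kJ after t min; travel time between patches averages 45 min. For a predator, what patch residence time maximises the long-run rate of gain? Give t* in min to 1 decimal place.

Maximise g(t)/(T+t): set derivative to zero → g'(t)(T+t) = g(t).
g'(t) = 0.71·58.3·t^-0.29. Setting 0.71·58.3·t^-0.29 = 58.3·t^0.71/(45+t) gives 0.71(45+t) = t, so 0.29·t = 0.71×45.
t* = 0.71×45/0.29 = 110.2 min.

110.2 min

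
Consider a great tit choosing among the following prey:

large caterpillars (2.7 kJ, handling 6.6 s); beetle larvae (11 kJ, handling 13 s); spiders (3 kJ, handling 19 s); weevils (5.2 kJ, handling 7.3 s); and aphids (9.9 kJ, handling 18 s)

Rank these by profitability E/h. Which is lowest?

Profitability E/h (kJ/s): large caterpillars = 2.7/6.6 = 0.409, beetle larvae = 11/13 = 0.846, spiders = 3/19 = 0.158, weevils = 5.2/7.3 = 0.712, aphids = 9.9/18 = 0.55.
Ranked: beetle larvae > weevils > aphids > large caterpillars > spiders.

spiders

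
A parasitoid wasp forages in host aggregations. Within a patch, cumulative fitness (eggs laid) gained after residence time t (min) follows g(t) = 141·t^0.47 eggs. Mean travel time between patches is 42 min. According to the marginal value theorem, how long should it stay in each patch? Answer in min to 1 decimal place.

37.2 min

Maximise g(t)/(T+t): set derivative to zero → g'(t)(T+t) = g(t).
g'(t) = 0.47·141·t^-0.53. Setting 0.47·141·t^-0.53 = 141·t^0.47/(42+t) gives 0.47(42+t) = t, so 0.53·t = 0.47×42.
t* = 0.47×42/0.53 = 37.25 min.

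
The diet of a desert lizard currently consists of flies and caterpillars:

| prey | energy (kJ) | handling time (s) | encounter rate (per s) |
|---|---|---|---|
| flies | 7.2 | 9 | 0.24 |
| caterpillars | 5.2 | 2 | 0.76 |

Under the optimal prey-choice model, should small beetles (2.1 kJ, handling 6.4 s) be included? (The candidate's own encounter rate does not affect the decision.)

Intake rate on the current diet: R = (0.24×7.2 + 0.76×5.2) / (1 + 0.24×9 + 0.76×2) = 5.68/4.68 = 1.214 kJ/s.
small beetles: E/h = 2.1/6.4 = 0.3281 kJ/s.
0.3281 < 1.214, so adding small beetles would lower the average — exclude it.

No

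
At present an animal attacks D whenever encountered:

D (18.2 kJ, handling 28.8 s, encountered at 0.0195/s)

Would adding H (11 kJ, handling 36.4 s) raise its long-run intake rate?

Intake rate on the current diet: R = (0.0195×18.2) / (1 + 0.0195×28.8) = 0.3549/1.562 = 0.2273 kJ/s.
Profitability of H: 11/36.4 = 0.3022 kJ/s.
0.3022 > 0.2273, so adding H raises the average — include it.

Yes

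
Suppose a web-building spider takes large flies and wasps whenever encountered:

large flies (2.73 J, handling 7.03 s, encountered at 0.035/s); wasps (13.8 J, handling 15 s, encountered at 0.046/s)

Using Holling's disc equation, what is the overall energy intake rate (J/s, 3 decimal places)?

0.377 J/s

Energy encountered per unit search time: 0.035×2.73 + 0.046×13.8 = 0.7304 J/s.
Handling time per unit search time: 0.035×7.03 + 0.046×15 = 0.936.
Rate = 0.7304/(1 + 0.936) = 0.3772 J/s.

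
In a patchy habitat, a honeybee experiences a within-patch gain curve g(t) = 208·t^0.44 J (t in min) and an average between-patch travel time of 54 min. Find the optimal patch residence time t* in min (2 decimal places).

Optimal t* satisfies g'(t*) = g(t*)/(T + t*).
g'(t) = 0.44·208·t^-0.56. Setting 0.44·208·t^-0.56 = 208·t^0.44/(54+t) gives 0.44(54+t) = t, so 0.56·t = 0.44×54.
t* = 0.44×54/0.56 = 42.43 min.

42.43 min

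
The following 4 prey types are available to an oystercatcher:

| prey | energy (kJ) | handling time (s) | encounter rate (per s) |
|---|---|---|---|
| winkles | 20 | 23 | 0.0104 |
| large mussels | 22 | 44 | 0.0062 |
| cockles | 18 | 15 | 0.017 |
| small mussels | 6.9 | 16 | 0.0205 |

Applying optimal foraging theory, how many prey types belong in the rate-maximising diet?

4

Rank by E/h (kJ/s): cockles 1.2, winkles 0.87, large mussels 0.5, small mussels 0.431. Include each in turn until the next type's E/h falls below the running intake rate.
Rate on top 1: 0.2438. winkles: 0.87 > 0.2438 → include.
Rate on top 2: 0.344. large mussels: 0.5 > 0.344 → include.
Rate on top 3: 0.3681. small mussels: 0.431 > 0.3681 → include.
Optimal diet: cockles, winkles, large mussels, small mussels — 4 of 4 types.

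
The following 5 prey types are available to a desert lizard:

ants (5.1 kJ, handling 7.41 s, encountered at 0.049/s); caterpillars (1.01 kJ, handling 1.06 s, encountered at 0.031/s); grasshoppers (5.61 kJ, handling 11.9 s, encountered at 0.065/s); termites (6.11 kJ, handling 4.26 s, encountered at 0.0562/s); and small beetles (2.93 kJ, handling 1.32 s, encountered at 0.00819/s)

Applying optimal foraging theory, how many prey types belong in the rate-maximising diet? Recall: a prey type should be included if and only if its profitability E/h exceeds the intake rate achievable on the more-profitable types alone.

Profitabilities (E/h, kJ/s): small beetles 2.22, termites 1.43, caterpillars 0.953, ants 0.688, grasshoppers 0.471. Add prey in this order while the next type's profitability exceeds the intake rate on those already taken.
Rate on top 1: 0.02374. termites: 1.43 > 0.02374 → include.
Rate on top 2: 0.2939. caterpillars: 0.953 > 0.2939 → include.
Rate on top 3: 0.3107. ants: 0.688 > 0.3107 → include.
Rate on top 4: 0.394. grasshoppers: 0.471 > 0.394 → include.
Optimal diet: small beetles, termites, caterpillars, ants, grasshoppers — 5 of 5 types.

5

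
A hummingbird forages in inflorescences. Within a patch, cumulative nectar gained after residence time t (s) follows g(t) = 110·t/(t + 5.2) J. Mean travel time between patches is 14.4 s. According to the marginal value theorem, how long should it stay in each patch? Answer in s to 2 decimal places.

Maximise g(t)/(T+t): set derivative to zero → g'(t)(T+t) = g(t).
g'(t) = 110·5.2/(t + 5.2)². Setting 110·5.2/(t+5.2)² = 110t/[(t+5.2)(14.4+t)] gives 5.2(14.4+t) = t(t+5.2), so t² = 5.2×14.4 = 74.88.
t* = √74.88 = 8.653 s.

8.65 s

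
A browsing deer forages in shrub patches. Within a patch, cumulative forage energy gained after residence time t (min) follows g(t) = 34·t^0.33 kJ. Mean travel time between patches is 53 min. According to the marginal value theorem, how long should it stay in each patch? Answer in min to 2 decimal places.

Maximise g(t)/(T+t): set derivative to zero → g'(t)(T+t) = g(t).
g'(t) = 0.33·34·t^-0.67. Setting 0.33·34·t^-0.67 = 34·t^0.33/(53+t) gives 0.33(53+t) = t, so 0.67·t = 0.33×53.
t* = 0.33×53/0.67 = 26.1 min.

26.10 min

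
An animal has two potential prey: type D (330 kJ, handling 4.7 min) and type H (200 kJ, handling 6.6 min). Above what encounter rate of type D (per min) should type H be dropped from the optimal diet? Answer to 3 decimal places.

Drop type H once their profitability E₂/h₂ falls below the rate achievable on type D alone: E₂/h₂ = λE₁/(1 + λh₁).
Solve for λ: λE₁h₂ = E₂(1 + λh₁) → λ(E₁h₂ − E₂h₁) = E₂ → λ = E₂/(E₁h₂ − E₂h₁).
λ = 200/(330×6.6 − 200×4.7) = 200/1238 = 0.1616 per min.

0.162 per min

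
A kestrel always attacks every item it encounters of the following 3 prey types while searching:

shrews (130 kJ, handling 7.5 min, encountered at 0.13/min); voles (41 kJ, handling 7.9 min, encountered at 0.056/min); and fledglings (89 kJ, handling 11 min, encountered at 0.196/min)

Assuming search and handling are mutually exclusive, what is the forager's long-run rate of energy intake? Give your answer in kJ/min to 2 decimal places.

8.01 kJ/min

R = (0.13×130 + 0.056×41 + 0.196×89) / (1 + 0.13×7.5 + 0.056×7.9 + 0.196×11) = 36.64/4.573 = 8.012 kJ/min.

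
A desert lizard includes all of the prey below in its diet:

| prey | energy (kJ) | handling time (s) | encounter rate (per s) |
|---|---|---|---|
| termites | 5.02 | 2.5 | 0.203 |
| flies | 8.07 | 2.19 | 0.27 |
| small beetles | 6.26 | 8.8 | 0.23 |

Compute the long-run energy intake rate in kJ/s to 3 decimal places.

1.125 kJ/s

Energy encountered per unit search time: 0.203×5.02 + 0.27×8.07 + 0.23×6.26 = 4.638 kJ/s.
Handling time per unit search time: 0.203×2.5 + 0.27×2.19 + 0.23×8.8 = 3.123.
Rate = 4.638/(1 + 3.123) = 1.125 kJ/s.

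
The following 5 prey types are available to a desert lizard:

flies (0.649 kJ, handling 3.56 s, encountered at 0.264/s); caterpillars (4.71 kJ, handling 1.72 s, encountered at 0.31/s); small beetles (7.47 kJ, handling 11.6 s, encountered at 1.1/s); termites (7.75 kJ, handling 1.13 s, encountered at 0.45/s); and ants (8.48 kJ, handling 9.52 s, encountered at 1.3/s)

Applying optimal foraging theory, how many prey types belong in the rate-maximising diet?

Profitabilities (E/h, kJ/s): termites 6.86, caterpillars 2.74, ants 0.891, small beetles 0.644, flies 0.182. Add prey in this order while the next type's profitability exceeds the intake rate on those already taken.
Rate on top 1: 2.312. caterpillars: 2.74 > 2.312 → include.
Rate on top 2: 2.423. ants: 0.891 < 2.423 → exclude; stop.
Optimal diet: termites, caterpillars — 2 of 5 types.

2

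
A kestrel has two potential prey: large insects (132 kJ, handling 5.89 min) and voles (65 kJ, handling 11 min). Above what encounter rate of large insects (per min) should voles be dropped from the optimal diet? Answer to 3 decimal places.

At the threshold, the rate on large insects alone equals the profitability of voles: λ·132/(1 + λ·5.89) = 65/11 = 5.909.
Rearranging, λ(132 − 5.909×5.89) = 5.909, so λ = 5.909/97.2 = 0.0608 per min.

0.061 per min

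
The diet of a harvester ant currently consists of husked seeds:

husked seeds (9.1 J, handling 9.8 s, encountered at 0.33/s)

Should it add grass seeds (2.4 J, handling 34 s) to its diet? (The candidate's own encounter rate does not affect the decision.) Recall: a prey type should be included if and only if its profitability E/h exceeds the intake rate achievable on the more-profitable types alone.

No

Intake rate on the current diet: R = (0.33×9.1) / (1 + 0.33×9.8) = 3.003/4.234 = 0.7093 J/s.
Profitability of grass seeds: 2.4/34 = 0.07059 J/s.
Since 0.07059 < R, time spent handling grass seeds is better spent searching.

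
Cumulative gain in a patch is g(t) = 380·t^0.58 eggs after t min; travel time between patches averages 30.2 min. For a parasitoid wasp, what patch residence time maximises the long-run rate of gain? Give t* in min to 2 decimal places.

Optimal t* satisfies g'(t*) = g(t*)/(T + t*).
g'(t) = 0.58·380·t^-0.42. Setting 0.58·380·t^-0.42 = 380·t^0.58/(30.2+t) gives 0.58(30.2+t) = t, so 0.42·t = 0.58×30.2.
t* = 0.58×30.2/0.42 = 41.7 min.

41.70 min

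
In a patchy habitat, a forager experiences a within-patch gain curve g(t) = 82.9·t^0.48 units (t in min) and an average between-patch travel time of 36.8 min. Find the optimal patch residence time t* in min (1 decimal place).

34.0 min

Maximise g(t)/(T+t): set derivative to zero → g'(t)(T+t) = g(t).
g'(t) = 0.48·82.9·t^-0.52. Setting 0.48·82.9·t^-0.52 = 82.9·t^0.48/(36.8+t) gives 0.48(36.8+t) = t, so 0.52·t = 0.48×36.8.
t* = 0.48×36.8/0.52 = 33.97 min.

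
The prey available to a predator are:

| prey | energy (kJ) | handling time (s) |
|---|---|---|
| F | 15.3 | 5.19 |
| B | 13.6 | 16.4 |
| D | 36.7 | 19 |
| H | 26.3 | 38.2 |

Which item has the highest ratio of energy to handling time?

In descending order of E/h:
F: 15.3/5.19 = 2.95 kJ/s
D: 36.7/19 = 1.93 kJ/s
B: 13.6/16.4 = 0.829 kJ/s
H: 26.3/38.2 = 0.688 kJ/s

F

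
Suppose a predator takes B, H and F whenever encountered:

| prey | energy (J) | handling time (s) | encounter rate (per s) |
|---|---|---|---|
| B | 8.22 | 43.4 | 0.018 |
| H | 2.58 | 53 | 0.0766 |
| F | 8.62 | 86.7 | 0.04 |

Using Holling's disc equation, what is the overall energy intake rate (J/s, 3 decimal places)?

0.074 J/s

R = Σλ_iE_i / (1 + Σλ_ih_i)
Numerator: 0.018×8.22 + 0.0766×2.58 + 0.04×8.62 = 0.6904
Denominator: 1 + 0.018×43.4 + 0.0766×53 + 0.04×86.7 = 9.309
R = 0.6904/9.309 = 0.07416 J/s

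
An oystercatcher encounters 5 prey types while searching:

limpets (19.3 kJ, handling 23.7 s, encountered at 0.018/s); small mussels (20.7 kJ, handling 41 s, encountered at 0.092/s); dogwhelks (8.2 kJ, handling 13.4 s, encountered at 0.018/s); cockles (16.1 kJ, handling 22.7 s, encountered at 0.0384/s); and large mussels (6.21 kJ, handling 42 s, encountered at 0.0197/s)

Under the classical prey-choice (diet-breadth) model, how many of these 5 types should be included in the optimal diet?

4

E/h in descending order: limpets 0.814, cockles 0.709, dogwhelks 0.612, small mussels 0.505, large mussels 0.148 kJ/s. The optimal diet is the largest prefix of this list for which every included type satisfies E_i/h_i > R on the types above it.
Rate on top 1: 0.2435. cockles: 0.709 > 0.2435 → include.
Rate on top 2: 0.4202. dogwhelks: 0.612 > 0.4202 → include.
Rate on top 3: 0.4384. small mussels: 0.505 > 0.4384 → include.
Rate on top 4: 0.4781. large mussels: 0.148 < 0.4781 → exclude; stop.
Optimal diet: limpets, cockles, dogwhelks, small mussels — 4 of 5 types.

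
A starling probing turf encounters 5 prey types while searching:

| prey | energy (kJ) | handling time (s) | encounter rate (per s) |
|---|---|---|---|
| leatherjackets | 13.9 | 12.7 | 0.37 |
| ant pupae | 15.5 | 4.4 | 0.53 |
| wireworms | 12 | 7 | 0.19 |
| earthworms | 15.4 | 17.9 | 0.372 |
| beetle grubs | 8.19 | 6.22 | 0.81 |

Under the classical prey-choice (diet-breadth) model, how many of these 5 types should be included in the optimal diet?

1

Profitabilities (E/h, kJ/s): ant pupae 3.52, wireworms 1.71, beetle grubs 1.32, leatherjackets 1.09, earthworms 0.86. Add prey in this order while the next type's profitability exceeds the intake rate on those already taken.
Rate on top 1: 2.465. wireworms: 1.71 < 2.465 → exclude; stop.
Optimal diet: ant pupae — 1 of 5 types.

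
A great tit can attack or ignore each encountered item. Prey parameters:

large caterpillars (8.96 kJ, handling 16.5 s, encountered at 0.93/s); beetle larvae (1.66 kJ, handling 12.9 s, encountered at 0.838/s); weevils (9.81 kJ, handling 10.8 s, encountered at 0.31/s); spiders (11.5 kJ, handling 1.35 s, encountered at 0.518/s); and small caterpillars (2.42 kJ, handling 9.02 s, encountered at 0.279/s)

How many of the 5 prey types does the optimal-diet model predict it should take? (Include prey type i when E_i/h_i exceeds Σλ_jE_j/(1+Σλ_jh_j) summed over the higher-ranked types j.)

1

E/h in descending order: spiders 8.52, weevils 0.908, large caterpillars 0.543, small caterpillars 0.268, beetle larvae 0.129 kJ/s. The optimal diet is the largest prefix of this list for which every included type satisfies E_i/h_i > R on the types above it.
Rate on top 1: 3.506. weevils: 0.908 < 3.506 → exclude; stop.
Optimal diet: spiders — 1 of 5 types.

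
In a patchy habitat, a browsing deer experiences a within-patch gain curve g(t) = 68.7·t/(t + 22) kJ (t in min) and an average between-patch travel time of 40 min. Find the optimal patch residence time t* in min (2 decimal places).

29.66 min

By the marginal value theorem, leave when the instantaneous gain rate g'(t) equals the habitat-wide average g(t)/(T + t).
g'(t) = 68.7·22/(t + 22)². Setting 68.7·22/(t+22)² = 68.7t/[(t+22)(40+t)] gives 22(40+t) = t(t+22), so t² = 22×40 = 880.
t* = √880 = 29.66 min.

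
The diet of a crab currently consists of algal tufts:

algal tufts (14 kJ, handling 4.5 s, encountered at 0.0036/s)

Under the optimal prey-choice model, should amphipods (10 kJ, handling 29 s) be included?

Yes

On algal tufts alone, R = ΣλE/(1+Σλh) = 0.0504/1.016 = 0.0496 kJ/s.
Profitability of amphipods: 10/29 = 0.3448 kJ/s.
Since 0.3448 > R, including amphipods increases the long-run rate.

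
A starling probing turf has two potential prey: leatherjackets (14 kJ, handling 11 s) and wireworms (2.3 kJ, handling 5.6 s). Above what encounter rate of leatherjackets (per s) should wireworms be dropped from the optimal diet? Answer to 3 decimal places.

0.043 per s

At the threshold, the rate on leatherjackets alone equals the profitability of wireworms: λ·14/(1 + λ·11) = 2.3/5.6 = 0.4107.
Rearranging, λ(14 − 0.4107×11) = 0.4107, so λ = 0.4107/9.482 = 0.04331 per s.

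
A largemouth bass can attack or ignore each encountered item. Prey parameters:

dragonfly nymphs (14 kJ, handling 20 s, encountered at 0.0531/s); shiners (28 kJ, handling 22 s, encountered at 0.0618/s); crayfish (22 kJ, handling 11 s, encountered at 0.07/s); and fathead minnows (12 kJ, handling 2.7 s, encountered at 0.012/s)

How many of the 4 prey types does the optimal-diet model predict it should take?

3

Profitabilities (E/h, kJ/s): fathead minnows 4.44, crayfish 2, shiners 1.27, dragonfly nymphs 0.7. Add prey in this order while the next type's profitability exceeds the intake rate on those already taken.
Rate on top 1: 0.1395. crayfish: 2 > 0.1395 → include.
Rate on top 2: 0.9343. shiners: 1.27 > 0.9343 → include.
Rate on top 3: 1.08. dragonfly nymphs: 0.7 < 1.08 → exclude; stop.
Optimal diet: fathead minnows, crayfish, shiners — 3 of 4 types.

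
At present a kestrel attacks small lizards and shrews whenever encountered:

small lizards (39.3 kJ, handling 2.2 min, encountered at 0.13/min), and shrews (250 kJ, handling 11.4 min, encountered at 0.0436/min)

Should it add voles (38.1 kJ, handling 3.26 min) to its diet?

Current rate: (0.13×39.3 + 0.0436×250)/(1 + 0.13×2.2 + 0.0436×11.4) = 8.978 kJ/min.
voles: E/h = 38.1/3.26 = 11.69 kJ/min.
Since 11.69 > R, including voles increases the long-run rate.

Yes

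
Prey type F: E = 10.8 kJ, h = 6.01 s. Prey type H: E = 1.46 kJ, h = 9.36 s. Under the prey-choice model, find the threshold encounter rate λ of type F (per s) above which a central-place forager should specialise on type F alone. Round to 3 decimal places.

0.016 per s

At the threshold, the rate on type F alone equals the profitability of type H: λ·10.8/(1 + λ·6.01) = 1.46/9.36 = 0.156.
Rearranging, λ(10.8 − 0.156×6.01) = 0.156, so λ = 0.156/9.863 = 0.01582 per s.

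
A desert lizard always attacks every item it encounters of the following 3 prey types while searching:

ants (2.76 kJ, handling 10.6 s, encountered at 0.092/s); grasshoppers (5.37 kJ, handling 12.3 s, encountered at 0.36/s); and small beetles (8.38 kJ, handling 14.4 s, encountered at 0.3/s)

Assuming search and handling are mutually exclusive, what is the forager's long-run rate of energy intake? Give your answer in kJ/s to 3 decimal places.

R = Σλ_iE_i / (1 + Σλ_ih_i)
Numerator: 0.092×2.76 + 0.36×5.37 + 0.3×8.38 = 4.701
Denominator: 1 + 0.092×10.6 + 0.36×12.3 + 0.3×14.4 = 10.72
R = 4.701/10.72 = 0.4384 kJ/s

0.438 kJ/s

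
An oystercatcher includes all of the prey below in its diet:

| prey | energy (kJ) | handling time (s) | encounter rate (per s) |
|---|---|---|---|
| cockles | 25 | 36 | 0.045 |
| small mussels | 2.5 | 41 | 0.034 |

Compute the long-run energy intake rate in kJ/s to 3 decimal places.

0.301 kJ/s

R = (0.045×25 + 0.034×2.5) / (1 + 0.045×36 + 0.034×41) = 1.21/4.014 = 0.3014 kJ/s.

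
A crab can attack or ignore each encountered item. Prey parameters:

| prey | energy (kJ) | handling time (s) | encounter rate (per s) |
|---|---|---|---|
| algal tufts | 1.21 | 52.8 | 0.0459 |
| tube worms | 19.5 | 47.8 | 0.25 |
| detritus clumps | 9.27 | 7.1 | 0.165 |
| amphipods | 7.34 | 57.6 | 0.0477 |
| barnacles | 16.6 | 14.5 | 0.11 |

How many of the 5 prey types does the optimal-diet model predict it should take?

Rank by E/h (kJ/s): detritus clumps 1.31, barnacles 1.14, tube worms 0.408, amphipods 0.127, algal tufts 0.0229. Include each in turn until the next type's E/h falls below the running intake rate.
Rate on top 1: 0.7044. barnacles: 1.14 > 0.7044 → include.
Rate on top 2: 0.8909. tube worms: 0.408 < 0.8909 → exclude; stop.
Optimal diet: detritus clumps, barnacles — 2 of 5 types.

2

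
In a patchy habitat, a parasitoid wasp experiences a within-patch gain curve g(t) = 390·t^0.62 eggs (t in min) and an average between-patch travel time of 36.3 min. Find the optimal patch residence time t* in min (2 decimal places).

Maximise g(t)/(T+t): set derivative to zero → g'(t)(T+t) = g(t).
g'(t) = 0.62·390·t^-0.38. Setting 0.62·390·t^-0.38 = 390·t^0.62/(36.3+t) gives 0.62(36.3+t) = t, so 0.38·t = 0.62×36.3.
t* = 0.62×36.3/0.38 = 59.23 min.

59.23 min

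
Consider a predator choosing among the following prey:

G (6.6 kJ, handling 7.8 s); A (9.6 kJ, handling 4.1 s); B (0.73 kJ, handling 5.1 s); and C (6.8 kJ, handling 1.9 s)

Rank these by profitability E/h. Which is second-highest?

In descending order of E/h:
C: 6.8/1.9 = 3.58 kJ/s
A: 9.6/4.1 = 2.34 kJ/s
G: 6.6/7.8 = 0.846 kJ/s
B: 0.73/5.1 = 0.143 kJ/s

A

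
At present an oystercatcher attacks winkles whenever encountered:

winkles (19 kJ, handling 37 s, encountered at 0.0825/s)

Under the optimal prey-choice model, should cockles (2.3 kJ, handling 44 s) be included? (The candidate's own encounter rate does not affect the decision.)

On winkles alone, R = ΣλE/(1+Σλh) = 1.568/4.053 = 0.3868 kJ/s.
cockles: E/h = 2.3/44 = 0.05227 kJ/s.
0.05227 < 0.3868, so adding cockles would lower the average — exclude it.

No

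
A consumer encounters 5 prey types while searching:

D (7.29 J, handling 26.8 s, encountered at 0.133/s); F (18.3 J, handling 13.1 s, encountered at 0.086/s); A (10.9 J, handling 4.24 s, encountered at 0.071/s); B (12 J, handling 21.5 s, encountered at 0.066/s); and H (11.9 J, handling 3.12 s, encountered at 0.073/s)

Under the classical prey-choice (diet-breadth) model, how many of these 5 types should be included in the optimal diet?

3

Rank by E/h (J/s): H 3.81, A 2.57, F 1.4, B 0.558, D 0.272. Include each in turn until the next type's E/h falls below the running intake rate.
Rate on top 1: 0.7075. A: 2.57 > 0.7075 → include.
Rate on top 2: 1.074. F: 1.4 > 1.074 → include.
Rate on top 3: 1.211. B: 0.558 < 1.211 → exclude; stop.
Optimal diet: H, A, F — 3 of 5 types.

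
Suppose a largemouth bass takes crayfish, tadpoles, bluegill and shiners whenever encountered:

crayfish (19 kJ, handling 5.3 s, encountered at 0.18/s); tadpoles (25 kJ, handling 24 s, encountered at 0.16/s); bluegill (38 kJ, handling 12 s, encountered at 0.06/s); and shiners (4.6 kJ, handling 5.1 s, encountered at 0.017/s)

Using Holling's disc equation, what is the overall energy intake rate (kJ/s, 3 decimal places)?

Energy encountered per unit search time: 0.18×19 + 0.16×25 + 0.06×38 + 0.017×4.6 = 9.778 kJ/s.
Handling time per unit search time: 0.18×5.3 + 0.16×24 + 0.06×12 + 0.017×5.1 = 5.601.
Rate = 9.778/(1 + 5.601) = 1.481 kJ/s.

1.481 kJ/s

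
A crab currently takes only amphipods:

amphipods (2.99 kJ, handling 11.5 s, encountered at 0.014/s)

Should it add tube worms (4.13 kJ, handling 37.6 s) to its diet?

Yes

Current rate: (0.014×2.99)/(1 + 0.014×11.5) = 0.03606 kJ/s.
Profitability of tube worms: 4.13/37.6 = 0.1098 kJ/s.
Since 0.1098 > R, including tube worms increases the long-run rate.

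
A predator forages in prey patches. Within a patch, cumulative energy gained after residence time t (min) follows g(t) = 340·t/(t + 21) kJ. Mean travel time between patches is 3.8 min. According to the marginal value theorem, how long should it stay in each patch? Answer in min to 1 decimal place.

8.9 min

Optimal t* satisfies g'(t*) = g(t*)/(T + t*).
g'(t) = 340·21/(t + 21)². Setting 340·21/(t+21)² = 340t/[(t+21)(3.8+t)] gives 21(3.8+t) = t(t+21), so t² = 21×3.8 = 79.8.
t* = √79.8 = 8.933 min.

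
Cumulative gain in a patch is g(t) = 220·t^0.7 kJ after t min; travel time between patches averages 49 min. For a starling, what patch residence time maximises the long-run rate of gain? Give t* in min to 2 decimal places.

Maximise g(t)/(T+t): set derivative to zero → g'(t)(T+t) = g(t).
g'(t) = 0.7·220·t^-0.3. Setting 0.7·220·t^-0.3 = 220·t^0.7/(49+t) gives 0.7(49+t) = t, so 0.30·t = 0.7×49.
t* = 0.7×49/0.30 = 114.3 min.

114.33 min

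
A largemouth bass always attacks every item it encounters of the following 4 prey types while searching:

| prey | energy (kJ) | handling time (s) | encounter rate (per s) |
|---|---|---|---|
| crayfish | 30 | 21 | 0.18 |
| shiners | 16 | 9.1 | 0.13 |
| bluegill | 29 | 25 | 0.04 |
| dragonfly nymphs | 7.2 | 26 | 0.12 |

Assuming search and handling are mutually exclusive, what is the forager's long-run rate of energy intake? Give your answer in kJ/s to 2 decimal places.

0.94 kJ/s

R = Σλ_iE_i / (1 + Σλ_ih_i)
Numerator: 0.18×30 + 0.13×16 + 0.04×29 + 0.12×7.2 = 9.504
Denominator: 1 + 0.18×21 + 0.13×9.1 + 0.04×25 + 0.12×26 = 10.08
R = 9.504/10.08 = 0.9426 kJ/s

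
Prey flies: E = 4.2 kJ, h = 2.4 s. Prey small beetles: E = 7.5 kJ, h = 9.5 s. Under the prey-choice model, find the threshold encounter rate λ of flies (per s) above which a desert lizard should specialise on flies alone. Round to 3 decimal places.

0.342 per s

The zero-one rule: include small beetles iff E₂/h₂ > λE₁/(1+λh₁). Equality gives the switch point.
λE₁h₂ = E₂ + λE₂h₁ ⇒ λ = E₂/(E₁h₂ − E₂h₁) = 7.5/(39.9 − 18) = 0.3425 per s.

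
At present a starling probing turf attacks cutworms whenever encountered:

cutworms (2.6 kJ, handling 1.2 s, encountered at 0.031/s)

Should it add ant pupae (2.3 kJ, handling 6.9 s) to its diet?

Current rate: (0.031×2.6)/(1 + 0.031×1.2) = 0.07771 kJ/s.
Profitability of ant pupae: 2.3/6.9 = 0.3333 kJ/s.
Since 0.3333 > R, including ant pupae increases the long-run rate.

Yes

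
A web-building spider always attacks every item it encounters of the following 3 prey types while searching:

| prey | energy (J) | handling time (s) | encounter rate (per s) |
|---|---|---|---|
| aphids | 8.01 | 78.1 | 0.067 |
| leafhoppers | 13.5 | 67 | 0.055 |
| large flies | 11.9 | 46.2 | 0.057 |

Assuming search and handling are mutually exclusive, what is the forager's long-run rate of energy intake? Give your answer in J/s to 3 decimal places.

R = (0.067×8.01 + 0.055×13.5 + 0.057×11.9) / (1 + 0.067×78.1 + 0.055×67 + 0.057×46.2) = 1.957/12.55 = 0.156 J/s.

0.156 J/s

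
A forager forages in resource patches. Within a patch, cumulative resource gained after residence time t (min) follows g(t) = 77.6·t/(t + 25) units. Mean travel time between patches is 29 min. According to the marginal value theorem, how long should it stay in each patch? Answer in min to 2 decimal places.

Optimal t* satisfies g'(t*) = g(t*)/(T + t*).
g'(t) = 77.6·25/(t + 25)². Setting 77.6·25/(t+25)² = 77.6t/[(t+25)(29+t)] gives 25(29+t) = t(t+25), so t² = 25×29 = 725.
t* = √725 = 26.93 min.

26.93 min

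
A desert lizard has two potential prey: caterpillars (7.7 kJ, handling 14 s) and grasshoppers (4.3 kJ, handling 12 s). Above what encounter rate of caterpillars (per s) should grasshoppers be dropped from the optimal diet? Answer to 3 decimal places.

0.134 per s

Drop grasshoppers once their profitability E₂/h₂ falls below the rate achievable on caterpillars alone: E₂/h₂ = λE₁/(1 + λh₁).
Solve for λ: λE₁h₂ = E₂(1 + λh₁) → λ(E₁h₂ − E₂h₁) = E₂ → λ = E₂/(E₁h₂ − E₂h₁).
λ = 4.3/(7.7×12 − 4.3×14) = 4.3/32.2 = 0.1335 per s.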